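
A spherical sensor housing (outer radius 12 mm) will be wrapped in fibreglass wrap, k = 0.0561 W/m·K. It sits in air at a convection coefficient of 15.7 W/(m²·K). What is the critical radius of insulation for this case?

r_cr ≈ 7.15 mm

For a sphere r_cr = 2k/h = 2×0.0561/15.7
r_cr = 7.15 mm; since the bare radius (12 mm) is above r_cr, any added insulation will reduce heat loss.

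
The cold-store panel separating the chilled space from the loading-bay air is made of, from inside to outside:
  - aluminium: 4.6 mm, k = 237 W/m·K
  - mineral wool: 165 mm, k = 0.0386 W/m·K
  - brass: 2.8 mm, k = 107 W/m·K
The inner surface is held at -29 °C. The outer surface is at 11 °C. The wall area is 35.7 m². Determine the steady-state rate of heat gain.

Q ≈ 334 W

Series thermal resistances:
R_aluminium = L/(kA) = 0.0046/(237×35.7) = 5.437×10^-7 K/W
R_mineral wool = L/(kA) = 0.165/(0.0386×35.7) = 0.1197 K/W
R_brass = L/(kA) = 0.0028/(107×35.7) = 7.33×10^-7 K/W
R_total = 0.1197 K/W
Q = ΔT / R_total = 40 / 0.1197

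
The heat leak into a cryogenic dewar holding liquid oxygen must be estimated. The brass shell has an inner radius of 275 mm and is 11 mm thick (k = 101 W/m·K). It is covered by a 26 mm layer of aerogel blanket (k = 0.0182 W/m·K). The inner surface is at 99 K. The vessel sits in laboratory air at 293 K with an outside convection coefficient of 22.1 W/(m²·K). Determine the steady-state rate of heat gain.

Each spherical layer contributes R = (1/r_i − 1/r_o)/(4πk):
R_brass shell = (1/0.275 − 1/0.286)/(4π×101) = 1.102×10^-4 K/W
R_aerogel blanket = (1/0.286 − 1/0.312)/(4π×0.0182) = 1.274 K/W
R_outer film = 1/(h·4πr_o²) = 1/(22.1×4π×0.312²) = 0.03699 K/W
R_total = 1.311 K/W
Q = ΔT/R_total = 194/1.311

Q ≈ 148 W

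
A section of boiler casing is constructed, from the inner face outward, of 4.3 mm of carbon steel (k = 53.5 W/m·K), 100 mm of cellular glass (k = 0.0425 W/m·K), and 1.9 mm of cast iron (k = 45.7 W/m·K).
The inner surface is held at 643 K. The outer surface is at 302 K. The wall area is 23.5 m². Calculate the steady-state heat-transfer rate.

Q ≈ 3410 W

Treating each layer as a thermal resistance in series:
R_carbon steel = L/(kA) = 0.0043/(53.5×23.5) = 3.42×10^-6 K/W
R_cellular glass = L/(kA) = 0.1/(0.0425×23.5) = 0.1001 K/W
R_cast iron = L/(kA) = 0.0019/(45.7×23.5) = 1.769×10^-6 K/W
R_total = 0.1001 K/W
Q = ΔT / R_total = 341 / 0.1001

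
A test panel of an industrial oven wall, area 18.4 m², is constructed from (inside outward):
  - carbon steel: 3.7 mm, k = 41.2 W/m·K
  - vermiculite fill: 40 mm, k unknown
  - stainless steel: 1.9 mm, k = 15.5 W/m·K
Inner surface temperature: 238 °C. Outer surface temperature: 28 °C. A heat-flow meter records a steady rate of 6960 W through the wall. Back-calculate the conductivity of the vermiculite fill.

Treating each layer as a thermal resistance in series:
R_carbon steel = L/(kA) = 0.0037/(41.2×18.4) = 4.881×10^-6 K/W
R_stainless steel = L/(kA) = 0.0019/(15.5×18.4) = 6.662×10^-6 K/W
Sum of known resistances R_other = 1.154×10^-5 K/W
Total R = ΔT/Q = 210/6960 = 0.03017 K/W
R_vermiculite fill = R_total − R_other = 0.03016 K/W
k = L/(R·A) = 0.04/(0.03016×18.4)

k ≈ 0.0721 W/(m·K)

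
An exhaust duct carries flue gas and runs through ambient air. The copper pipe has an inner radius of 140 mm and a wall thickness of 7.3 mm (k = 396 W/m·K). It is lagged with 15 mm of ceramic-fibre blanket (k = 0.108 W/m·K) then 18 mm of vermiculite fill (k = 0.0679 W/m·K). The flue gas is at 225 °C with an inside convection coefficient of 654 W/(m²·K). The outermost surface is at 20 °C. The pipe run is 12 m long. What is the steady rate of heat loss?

Treating each annulus and film as a series resistance:
R_inner film = 1/(h_i·2πr₁L) = 1/(654×2π×0.14×12) = 1.449×10^-4 K/W
R_copper pipe wall = ln(147.3/140)/(2π×396×12) = 1.702×10^-6 K/W
R_ceramic-fibre blanket = ln(162.3/147.3)/(2π×0.108×12) = 0.01191 K/W
R_vermiculite fill = ln(180.3/162.3)/(2π×0.0679×12) = 0.02054 K/W
R_total = 0.0326 K/W
Q = ΔT/R_total = 205/0.0326

Q ≈ 6290 W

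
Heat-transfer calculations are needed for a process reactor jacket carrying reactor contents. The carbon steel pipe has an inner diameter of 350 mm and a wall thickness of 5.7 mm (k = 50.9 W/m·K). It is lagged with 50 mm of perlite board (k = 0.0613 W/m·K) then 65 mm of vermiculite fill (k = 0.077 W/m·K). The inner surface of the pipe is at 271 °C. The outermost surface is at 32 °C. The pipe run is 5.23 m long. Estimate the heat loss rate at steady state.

Treating each annulus and film as a series resistance:
R_carbon steel pipe wall = ln(180.7/175)/(2π×50.9×5.23) = 1.916×10^-5 K/W
R_perlite board = ln(230.7/180.7)/(2π×0.0613×5.23) = 0.1213 K/W
R_vermiculite fill = ln(295.7/230.7)/(2π×0.077×5.23) = 0.0981 K/W
R_total = 0.2194 K/W
Q = ΔT/R_total = 239/0.2194

Q ≈ 1090 W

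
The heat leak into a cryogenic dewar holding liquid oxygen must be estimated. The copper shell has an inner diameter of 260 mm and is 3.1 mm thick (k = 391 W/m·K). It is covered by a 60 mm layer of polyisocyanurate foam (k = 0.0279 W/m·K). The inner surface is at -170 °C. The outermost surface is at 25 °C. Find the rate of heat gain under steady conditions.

For a spherical shell R = (1/r₁ − 1/r₂)/(4πk); film R = 1/(h·4πr²). In series:
R_copper shell = (1/0.13 − 1/0.1331)/(4π×391) = 3.646×10^-5 K/W
R_polyisocyanurate foam = (1/0.1331 − 1/0.1931)/(4π×0.0279) = 6.659 K/W
R_total = 6.659 K/W
Q = ΔT/R_total = 195/6.659

Q ≈ 29.3 W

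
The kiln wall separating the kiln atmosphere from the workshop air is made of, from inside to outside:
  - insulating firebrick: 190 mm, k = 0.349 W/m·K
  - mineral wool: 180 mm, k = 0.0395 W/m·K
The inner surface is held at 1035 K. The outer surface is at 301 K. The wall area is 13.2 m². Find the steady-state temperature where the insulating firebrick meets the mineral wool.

T ≈ 957 K

Series thermal resistances:
R_insulating firebrick = L/(kA) = 0.19/(0.349×13.2) = 0.04124 K/W
R_mineral wool = L/(kA) = 0.18/(0.0395×13.2) = 0.3452 K/W
R_total = 0.3865 K/W;  Q = ΔT/R_total = 734/0.3865 = 1899 W
T_interface = T_inner − Q·ΣR(inner→interface) = 1035 − 1900×0.04124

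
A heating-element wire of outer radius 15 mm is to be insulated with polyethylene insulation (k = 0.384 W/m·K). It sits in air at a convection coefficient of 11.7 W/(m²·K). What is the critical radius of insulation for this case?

r_cr ≈ 32.8 mm

For a cylinder r_cr = k/h = 0.384/11.7
r_cr = 32.8 mm; since the bare radius (15 mm) is below r_cr, adding a thin layer of insulation will *increase* heat loss.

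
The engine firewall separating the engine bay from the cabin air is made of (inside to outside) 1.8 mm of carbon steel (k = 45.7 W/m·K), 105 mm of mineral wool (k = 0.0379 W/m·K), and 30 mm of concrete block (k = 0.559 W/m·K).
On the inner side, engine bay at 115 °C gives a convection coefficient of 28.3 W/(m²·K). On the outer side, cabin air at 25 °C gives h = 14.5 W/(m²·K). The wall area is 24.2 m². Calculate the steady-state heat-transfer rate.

Q ≈ 744 W

Treating each layer as a thermal resistance in series:
R_inner film = 1/(h_i·A) = 1/(28.3×24.2) = 0.00146 K/W
R_carbon steel = L/(kA) = 0.0018/(45.7×24.2) = 1.628×10^-6 K/W
R_mineral wool = L/(kA) = 0.105/(0.0379×24.2) = 0.1145 K/W
R_concrete block = L/(kA) = 0.03/(0.559×24.2) = 0.002218 K/W
R_outer film = 1/(h_o·A) = 1/(14.5×24.2) = 0.00285 K/W
R_total = 0.121 K/W
Q = ΔT / R_total = 90 / 0.121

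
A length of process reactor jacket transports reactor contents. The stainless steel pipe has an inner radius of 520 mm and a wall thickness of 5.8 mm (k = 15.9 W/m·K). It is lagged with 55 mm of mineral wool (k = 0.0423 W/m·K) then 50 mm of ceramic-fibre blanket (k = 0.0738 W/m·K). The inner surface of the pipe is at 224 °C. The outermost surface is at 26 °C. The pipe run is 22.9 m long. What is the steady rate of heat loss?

Q ≈ 8210 W

Treating each annulus and film as a series resistance:
R_stainless steel pipe wall = ln(525.8/520)/(2π×15.9×22.9) = 4.848×10^-6 K/W
R_mineral wool = ln(580.8/525.8)/(2π×0.0423×22.9) = 0.01635 K/W
R_ceramic-fibre blanket = ln(630.8/580.8)/(2π×0.0738×22.9) = 0.007777 K/W
R_total = 0.02413 K/W
Q = ΔT/R_total = 198/0.02413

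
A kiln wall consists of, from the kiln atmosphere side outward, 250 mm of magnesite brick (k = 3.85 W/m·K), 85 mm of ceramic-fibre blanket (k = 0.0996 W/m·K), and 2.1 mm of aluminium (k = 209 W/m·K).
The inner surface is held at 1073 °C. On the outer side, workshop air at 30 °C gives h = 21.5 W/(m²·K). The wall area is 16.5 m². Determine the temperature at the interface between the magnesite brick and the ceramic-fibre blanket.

Thermal resistances in series:
R_magnesite brick = L/(kA) = 0.25/(3.85×16.5) = 0.003935 K/W
R_ceramic-fibre blanket = L/(kA) = 0.085/(0.0996×16.5) = 0.05172 K/W
R_aluminium = L/(kA) = 0.0021/(209×16.5) = 6.09×10^-7 K/W
R_outer film = 1/(h_o·A) = 1/(21.5×16.5) = 0.002819 K/W
R_total = 0.05848 K/W;  Q = ΔT/R_total = 1043/0.05848 = 17840 W
T_interface = T_inner − Q·ΣR(inner→interface) = 1073 − 17800×0.003935

T ≈ 1000 °C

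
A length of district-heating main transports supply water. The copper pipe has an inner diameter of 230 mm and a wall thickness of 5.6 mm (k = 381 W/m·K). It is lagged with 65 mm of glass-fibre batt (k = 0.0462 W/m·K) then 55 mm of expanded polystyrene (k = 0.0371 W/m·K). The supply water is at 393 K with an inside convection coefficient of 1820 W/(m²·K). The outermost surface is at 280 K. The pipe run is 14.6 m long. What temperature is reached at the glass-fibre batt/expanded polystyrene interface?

Treating each annulus and film as a series resistance:
R_inner film = 1/(h_i·2πr₁L) = 1/(1820×2π×0.115×14.6) = 5.208×10^-5 K/W
R_copper pipe wall = ln(120.6/115)/(2π×381×14.6) = 1.36×10^-6 K/W
R_glass-fibre batt = ln(185.6/120.6)/(2π×0.0462×14.6) = 0.1017 K/W
R_expanded polystyrene = ln(240.6/185.6)/(2π×0.0371×14.6) = 0.07626 K/W
R_total = 0.178 K/W
Q = ΔT/R_total = 113/0.178
Q = 635 W
T_interface = T_inner − Q·ΣR(inner→interface) = 393 − 635×0.1018

T ≈ 328 K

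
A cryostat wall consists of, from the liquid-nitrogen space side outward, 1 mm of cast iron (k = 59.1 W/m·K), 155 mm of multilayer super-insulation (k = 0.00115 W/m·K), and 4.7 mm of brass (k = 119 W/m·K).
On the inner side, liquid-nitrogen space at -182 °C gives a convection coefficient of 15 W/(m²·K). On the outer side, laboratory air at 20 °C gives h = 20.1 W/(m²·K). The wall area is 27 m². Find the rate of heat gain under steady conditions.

Q ≈ 40.4 W

Treating each layer as a thermal resistance in series:
R_inner film = 1/(h_i·A) = 1/(15×27) = 0.002469 K/W
R_cast iron = L/(kA) = 0.001/(59.1×27) = 6.267×10^-7 K/W
R_multilayer super-insulation = L/(kA) = 0.155/(0.00115×27) = 4.992 K/W
R_brass = L/(kA) = 0.0047/(119×27) = 1.463×10^-6 K/W
R_outer film = 1/(h_o·A) = 1/(20.1×27) = 0.001843 K/W
R_total = 4.996 K/W
Q = ΔT / R_total = 202 / 4.996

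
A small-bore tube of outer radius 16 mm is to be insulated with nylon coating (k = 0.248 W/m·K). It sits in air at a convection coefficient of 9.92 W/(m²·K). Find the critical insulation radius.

r_cr ≈ 25 mm

For a cylinder r_cr = k/h = 0.248/9.92
r_cr = 25 mm; since the bare radius (16 mm) is below r_cr, adding a thin layer of insulation will *increase* heat loss.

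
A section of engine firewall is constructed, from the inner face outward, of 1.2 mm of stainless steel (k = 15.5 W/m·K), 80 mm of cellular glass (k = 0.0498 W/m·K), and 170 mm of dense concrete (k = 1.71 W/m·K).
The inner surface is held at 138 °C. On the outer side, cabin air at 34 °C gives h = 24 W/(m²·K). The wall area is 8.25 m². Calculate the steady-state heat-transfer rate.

Q ≈ 491 W

Thermal resistances in series:
R_stainless steel = L/(kA) = 0.0012/(15.5×8.25) = 9.384×10^-6 K/W
R_cellular glass = L/(kA) = 0.08/(0.0498×8.25) = 0.1947 K/W
R_dense concrete = L/(kA) = 0.17/(1.71×8.25) = 0.01205 K/W
R_outer film = 1/(h_o·A) = 1/(24×8.25) = 0.005051 K/W
R_total = 0.2118 K/W
Q = ΔT / R_total = 104 / 0.2118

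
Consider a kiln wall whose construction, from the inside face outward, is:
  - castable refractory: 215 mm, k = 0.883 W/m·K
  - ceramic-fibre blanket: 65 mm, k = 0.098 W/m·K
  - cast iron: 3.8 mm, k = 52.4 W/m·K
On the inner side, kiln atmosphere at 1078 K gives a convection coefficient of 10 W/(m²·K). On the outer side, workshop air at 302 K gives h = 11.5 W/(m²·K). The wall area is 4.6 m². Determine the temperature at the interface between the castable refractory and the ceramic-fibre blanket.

T ≈ 834 K

Using the resistance-network approach (series):
R_inner film = 1/(h_i·A) = 1/(10×4.6) = 0.02174 K/W
R_castable refractory = L/(kA) = 0.215/(0.883×4.6) = 0.05293 K/W
R_ceramic-fibre blanket = L/(kA) = 0.065/(0.098×4.6) = 0.1442 K/W
R_cast iron = L/(kA) = 0.0038/(52.4×4.6) = 1.577×10^-5 K/W
R_outer film = 1/(h_o·A) = 1/(11.5×4.6) = 0.0189 K/W
R_total = 0.2378 K/W;  Q = ΔT/R_total = 776/0.2378 = 3264 W
T_interface = T_inner − Q·ΣR(inner→interface) = 1078 − 3260×0.07467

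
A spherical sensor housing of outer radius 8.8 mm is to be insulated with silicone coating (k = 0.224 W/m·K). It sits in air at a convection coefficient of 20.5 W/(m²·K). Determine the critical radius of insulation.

r_cr ≈ 21.9 mm

For a sphere r_cr = 2k/h = 2×0.224/20.5
r_cr = 21.9 mm; since the bare radius (8.8 mm) is below r_cr, adding a thin layer of insulation will *increase* heat loss.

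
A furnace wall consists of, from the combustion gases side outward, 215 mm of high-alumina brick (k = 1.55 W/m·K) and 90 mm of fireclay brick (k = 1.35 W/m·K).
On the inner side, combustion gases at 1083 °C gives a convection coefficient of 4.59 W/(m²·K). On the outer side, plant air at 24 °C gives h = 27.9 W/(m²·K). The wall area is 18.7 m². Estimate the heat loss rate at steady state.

Model the wall as resistances in series:
R_inner film = 1/(h_i·A) = 1/(4.59×18.7) = 0.01165 K/W
R_high-alumina brick = L/(kA) = 0.215/(1.55×18.7) = 0.007418 K/W
R_fireclay brick = L/(kA) = 0.09/(1.35×18.7) = 0.003565 K/W
R_outer film = 1/(h_o·A) = 1/(27.9×18.7) = 0.001917 K/W
R_total = 0.02455 K/W
Q = ΔT / R_total = 1059 / 0.02455

Q ≈ 43100 W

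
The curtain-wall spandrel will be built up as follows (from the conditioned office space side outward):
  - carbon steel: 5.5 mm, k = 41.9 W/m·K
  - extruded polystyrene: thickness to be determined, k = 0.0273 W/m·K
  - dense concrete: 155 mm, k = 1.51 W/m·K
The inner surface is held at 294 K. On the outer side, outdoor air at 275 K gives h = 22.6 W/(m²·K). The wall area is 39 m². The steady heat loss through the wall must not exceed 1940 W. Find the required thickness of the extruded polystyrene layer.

Series thermal resistances:
R_carbon steel = L/(kA) = 0.0055/(41.9×39) = 3.366×10^-6 K/W
R_dense concrete = L/(kA) = 0.155/(1.51×39) = 0.002632 K/W
R_outer film = 1/(h_o·A) = 1/(22.6×39) = 0.001135 K/W
Sum of the known resistances R_other = 0.00377 K/W
Required total resistance R_tot = ΔT/Q_allow = 19/1940 = 0.009794 K/W
R_extruded polystyrene = R_tot − R_other = 0.006024 K/W
L = R·k·A = 0.006024×0.0273×39

L ≈ 6.41 mm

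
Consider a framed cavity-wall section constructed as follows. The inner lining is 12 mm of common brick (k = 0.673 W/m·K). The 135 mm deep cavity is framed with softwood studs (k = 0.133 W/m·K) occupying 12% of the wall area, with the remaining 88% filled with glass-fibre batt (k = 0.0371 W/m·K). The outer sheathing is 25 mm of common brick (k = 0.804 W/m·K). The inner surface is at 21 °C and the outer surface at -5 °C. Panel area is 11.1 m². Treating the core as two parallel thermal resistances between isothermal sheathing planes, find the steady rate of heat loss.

Sheathing layers in series; stud and cavity paths in parallel between them.
R_inner = 0.012/(0.673×11.1) = 0.001606 K/W
R_stud  = 0.135/(0.133×0.12×11.1) = 0.762 K/W
R_cav   = 0.135/(0.0371×0.88×11.1) = 0.3725 K/W
1/R_core = 1/R_stud + 1/R_cav → R_core = 0.2502 K/W
R_outer = 0.025/(0.804×11.1) = 0.002801 K/W
R_total = 0.2546 K/W
Q = ΔT/R_total = 26/0.2546

Q ≈ 102 W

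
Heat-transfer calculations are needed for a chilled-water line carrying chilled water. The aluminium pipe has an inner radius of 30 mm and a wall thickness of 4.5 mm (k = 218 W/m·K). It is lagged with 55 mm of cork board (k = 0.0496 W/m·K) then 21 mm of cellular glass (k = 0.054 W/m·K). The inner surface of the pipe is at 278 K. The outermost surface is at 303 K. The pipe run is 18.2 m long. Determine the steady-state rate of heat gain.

Q ≈ 124 W

For a radial system each layer contributes R = ln(r_out/r_in)/(2πkL); films add R = 1/(hA).
R_aluminium pipe wall = ln(34.5/30)/(2π×218×18.2) = 5.606×10^-6 K/W
R_cork board = ln(89.5/34.5)/(2π×0.0496×18.2) = 0.1681 K/W
R_cellular glass = ln(110.5/89.5)/(2π×0.054×18.2) = 0.03413 K/W
R_total = 0.2022 K/W
Q = ΔT/R_total = 25/0.2022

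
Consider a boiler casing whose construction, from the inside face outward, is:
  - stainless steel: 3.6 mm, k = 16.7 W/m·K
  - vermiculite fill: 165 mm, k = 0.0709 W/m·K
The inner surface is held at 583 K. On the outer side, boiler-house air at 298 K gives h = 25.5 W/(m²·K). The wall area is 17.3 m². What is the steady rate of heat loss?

Q ≈ 2080 W

Thermal resistances in series:
R_stainless steel = L/(kA) = 0.0036/(16.7×17.3) = 1.246×10^-5 K/W
R_vermiculite fill = L/(kA) = 0.165/(0.0709×17.3) = 0.1345 K/W
R_outer film = 1/(h_o·A) = 1/(25.5×17.3) = 0.002267 K/W
R_total = 0.1368 K/W
Q = ΔT / R_total = 285 / 0.1368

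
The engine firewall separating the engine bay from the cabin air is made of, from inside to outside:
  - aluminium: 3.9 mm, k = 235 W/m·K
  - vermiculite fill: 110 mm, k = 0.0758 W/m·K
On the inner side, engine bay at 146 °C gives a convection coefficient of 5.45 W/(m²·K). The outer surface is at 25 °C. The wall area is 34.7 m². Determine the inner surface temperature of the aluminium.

Using the resistance-network approach (series):
R_inner film = 1/(h_i·A) = 1/(5.45×34.7) = 0.005288 K/W
R_aluminium = L/(kA) = 0.0039/(235×34.7) = 4.783×10^-7 K/W
R_vermiculite fill = L/(kA) = 0.11/(0.0758×34.7) = 0.04182 K/W
R_total = 0.04711 K/W;  Q = ΔT/R_total = 121/0.04711 = 2568 W
T_interface = T_inner − Q·ΣR(inner→interface) = 146 − 2570×0.005288

T ≈ 132 °C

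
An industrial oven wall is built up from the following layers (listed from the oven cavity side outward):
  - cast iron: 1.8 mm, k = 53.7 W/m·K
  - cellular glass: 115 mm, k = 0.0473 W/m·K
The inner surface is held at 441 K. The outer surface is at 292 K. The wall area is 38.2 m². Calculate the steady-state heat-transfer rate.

Q ≈ 2340 W

Series thermal resistances:
R_cast iron = L/(kA) = 0.0018/(53.7×38.2) = 8.775×10^-7 K/W
R_cellular glass = L/(kA) = 0.115/(0.0473×38.2) = 0.06365 K/W
R_total = 0.06365 K/W
Q = ΔT / R_total = 149 / 0.06365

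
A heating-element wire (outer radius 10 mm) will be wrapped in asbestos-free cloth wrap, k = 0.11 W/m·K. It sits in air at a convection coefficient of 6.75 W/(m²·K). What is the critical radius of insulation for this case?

For a cylinder r_cr = k/h = 0.11/6.75
r_cr = 16.3 mm; since the bare radius (10 mm) is below r_cr, adding a thin layer of insulation will *increase* heat loss.

r_cr ≈ 16.3 mm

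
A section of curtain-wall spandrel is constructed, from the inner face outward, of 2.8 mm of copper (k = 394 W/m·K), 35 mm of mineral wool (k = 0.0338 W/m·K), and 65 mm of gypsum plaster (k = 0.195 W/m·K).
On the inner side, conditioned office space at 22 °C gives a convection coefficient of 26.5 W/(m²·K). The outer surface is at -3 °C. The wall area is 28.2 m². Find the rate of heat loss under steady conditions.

Q ≈ 501 W

Thermal resistances in series:
R_inner film = 1/(h_i·A) = 1/(26.5×28.2) = 0.001338 K/W
R_copper = L/(kA) = 0.0028/(394×28.2) = 2.52×10^-7 K/W
R_mineral wool = L/(kA) = 0.035/(0.0338×28.2) = 0.03672 K/W
R_gypsum plaster = L/(kA) = 0.065/(0.195×28.2) = 0.01182 K/W
R_total = 0.04988 K/W
Q = ΔT / R_total = 25 / 0.04988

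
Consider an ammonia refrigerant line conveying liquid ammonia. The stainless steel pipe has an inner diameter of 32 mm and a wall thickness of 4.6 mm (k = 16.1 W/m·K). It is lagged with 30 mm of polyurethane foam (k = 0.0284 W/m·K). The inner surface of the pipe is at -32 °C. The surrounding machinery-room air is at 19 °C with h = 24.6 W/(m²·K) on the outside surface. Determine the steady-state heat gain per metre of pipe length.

q′ ≈ 9.87 W/m

Treating each annulus and film as a series resistance:
R_stainless steel pipe wall = ln(20.6/16)/(2π×16.1×1) = 0.002498 K/W
R_polyurethane foam = ln(50.6/20.6)/(2π×0.0284×1) = 5.036 K/W
R_outer film = 1/(h_o·2πr_oL) = 1/(24.6×2π×0.0506×1) = 0.1279 K/W
R_total = 5.166 K/W
Q = ΔT/R_total = 51/5.166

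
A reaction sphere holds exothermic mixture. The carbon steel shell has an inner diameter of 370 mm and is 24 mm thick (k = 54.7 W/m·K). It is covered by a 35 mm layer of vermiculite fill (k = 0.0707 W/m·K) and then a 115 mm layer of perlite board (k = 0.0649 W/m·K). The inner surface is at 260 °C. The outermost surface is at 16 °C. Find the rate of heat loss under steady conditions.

Q ≈ 102 W

Radial (spherical) resistances in series:
R_carbon steel shell = (1/0.185 − 1/0.209)/(4π×54.7) = 9.03×10^-4 K/W
R_vermiculite fill = (1/0.209 − 1/0.244)/(4π×0.0707) = 0.7725 K/W
R_perlite board = (1/0.244 − 1/0.359)/(4π×0.0649) = 1.61 K/W
R_total = 2.383 K/W
Q = ΔT/R_total = 244/2.383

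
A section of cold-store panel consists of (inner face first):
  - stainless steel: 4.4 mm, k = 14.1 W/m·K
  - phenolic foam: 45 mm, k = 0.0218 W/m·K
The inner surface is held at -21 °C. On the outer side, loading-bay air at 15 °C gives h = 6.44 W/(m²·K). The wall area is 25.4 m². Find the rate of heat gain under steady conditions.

Q ≈ 412 W

Thermal resistances in series:
R_stainless steel = L/(kA) = 0.0044/(14.1×25.4) = 1.229×10^-5 K/W
R_phenolic foam = L/(kA) = 0.045/(0.0218×25.4) = 0.08127 K/W
R_outer film = 1/(h_o·A) = 1/(6.44×25.4) = 0.006113 K/W
R_total = 0.08739 K/W
Q = ΔT / R_total = 36 / 0.08739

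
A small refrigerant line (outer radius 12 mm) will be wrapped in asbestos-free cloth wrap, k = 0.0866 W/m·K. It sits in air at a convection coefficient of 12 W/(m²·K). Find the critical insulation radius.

r_cr ≈ 7.22 mm

For a cylinder r_cr = k/h = 0.0866/12
r_cr = 7.22 mm; since the bare radius (12 mm) is above r_cr, any added insulation will reduce heat loss.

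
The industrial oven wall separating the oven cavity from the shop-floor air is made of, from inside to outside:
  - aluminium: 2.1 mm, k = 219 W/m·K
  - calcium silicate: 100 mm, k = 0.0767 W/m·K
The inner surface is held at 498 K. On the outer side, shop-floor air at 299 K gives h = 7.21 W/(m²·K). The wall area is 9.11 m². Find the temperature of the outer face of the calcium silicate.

Model the wall as resistances in series:
R_aluminium = L/(kA) = 0.0021/(219×9.11) = 1.053×10^-6 K/W
R_calcium silicate = L/(kA) = 0.1/(0.0767×9.11) = 0.1431 K/W
R_outer film = 1/(h_o·A) = 1/(7.21×9.11) = 0.01522 K/W
R_total = 0.1583 K/W;  Q = ΔT/R_total = 199/0.1583 = 1257 W
T_interface = T_inner − Q·ΣR(inner→interface) = 498 − 1260×0.1431

T ≈ 318 K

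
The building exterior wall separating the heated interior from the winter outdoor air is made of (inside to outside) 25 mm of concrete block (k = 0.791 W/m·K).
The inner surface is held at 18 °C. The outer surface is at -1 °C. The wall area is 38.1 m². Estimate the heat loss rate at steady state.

Series thermal resistances:
R_concrete block = L/(kA) = 0.025/(0.791×38.1) = 8.295×10^-4 K/W
R_total = 8.295×10^-4 K/W
Q = ΔT / R_total = 19 / 8.295×10^-4

Q ≈ 22900 W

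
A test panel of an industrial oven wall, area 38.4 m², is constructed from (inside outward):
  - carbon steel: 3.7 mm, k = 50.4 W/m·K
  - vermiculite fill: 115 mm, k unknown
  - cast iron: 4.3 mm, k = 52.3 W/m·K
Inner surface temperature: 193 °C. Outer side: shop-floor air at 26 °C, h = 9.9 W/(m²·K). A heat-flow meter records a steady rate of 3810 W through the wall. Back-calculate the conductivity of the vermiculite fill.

k ≈ 0.0727 W/(m·K)

Model the wall as resistances in series:
R_carbon steel = L/(kA) = 0.0037/(50.4×38.4) = 1.912×10^-6 K/W
R_cast iron = L/(kA) = 0.0043/(52.3×38.4) = 2.141×10^-6 K/W
R_outer film = 1/(h_o·A) = 1/(9.9×38.4) = 0.00263 K/W
Sum of known resistances R_other = 0.002635 K/W
Total R = ΔT/Q = 167/3810 = 0.04383 K/W
R_vermiculite fill = R_total − R_other = 0.0412 K/W
k = L/(R·A) = 0.115/(0.0412×38.4)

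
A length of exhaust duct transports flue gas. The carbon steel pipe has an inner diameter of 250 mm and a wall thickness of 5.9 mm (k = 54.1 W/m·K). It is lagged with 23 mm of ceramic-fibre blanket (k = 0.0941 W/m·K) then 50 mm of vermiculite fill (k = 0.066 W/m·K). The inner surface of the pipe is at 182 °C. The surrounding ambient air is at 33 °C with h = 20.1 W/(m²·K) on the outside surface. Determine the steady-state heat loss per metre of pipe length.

Cylindrical conduction, so R = ln(r₂/r₁)/(2πkL) per layer, in series:
R_carbon steel pipe wall = ln(130.9/125)/(2π×54.1×1) = 1.357×10^-4 K/W
R_ceramic-fibre blanket = ln(153.9/130.9)/(2π×0.0941×1) = 0.2738 K/W
R_vermiculite fill = ln(203.9/153.9)/(2π×0.066×1) = 0.6784 K/W
R_outer film = 1/(h_o·2πr_oL) = 1/(20.1×2π×0.2039×1) = 0.03883 K/W
R_total = 0.9911 K/W
Q = ΔT/R_total = 149/0.9911

q′ ≈ 150 W/m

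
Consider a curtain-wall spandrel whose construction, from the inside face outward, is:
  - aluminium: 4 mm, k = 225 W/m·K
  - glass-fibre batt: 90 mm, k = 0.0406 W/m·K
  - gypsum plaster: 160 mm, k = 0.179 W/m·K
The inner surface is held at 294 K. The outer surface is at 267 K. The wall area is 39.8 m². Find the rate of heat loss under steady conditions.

Series thermal resistances:
R_aluminium = L/(kA) = 0.004/(225×39.8) = 4.467×10^-7 K/W
R_glass-fibre batt = L/(kA) = 0.09/(0.0406×39.8) = 0.0557 K/W
R_gypsum plaster = L/(kA) = 0.16/(0.179×39.8) = 0.02246 K/W
R_total = 0.07816 K/W
Q = ΔT / R_total = 27 / 0.07816

Q ≈ 345 W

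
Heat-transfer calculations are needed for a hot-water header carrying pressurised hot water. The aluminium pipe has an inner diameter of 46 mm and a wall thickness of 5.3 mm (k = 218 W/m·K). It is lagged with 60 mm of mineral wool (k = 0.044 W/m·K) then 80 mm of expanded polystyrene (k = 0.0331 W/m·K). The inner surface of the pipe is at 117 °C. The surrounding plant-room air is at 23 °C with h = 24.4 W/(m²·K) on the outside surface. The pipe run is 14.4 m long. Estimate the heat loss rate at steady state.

Cylindrical conduction, so R = ln(r₂/r₁)/(2πkL) per layer, in series:
R_aluminium pipe wall = ln(28.3/23)/(2π×218×14.4) = 1.051×10^-5 K/W
R_mineral wool = ln(88.3/28.3)/(2π×0.044×14.4) = 0.2858 K/W
R_expanded polystyrene = ln(168.3/88.3)/(2π×0.0331×14.4) = 0.2154 K/W
R_outer film = 1/(h_o·2πr_oL) = 1/(24.4×2π×0.1683×14.4) = 0.002691 K/W
R_total = 0.5039 K/W
Q = ΔT/R_total = 94/0.5039

Q ≈ 187 W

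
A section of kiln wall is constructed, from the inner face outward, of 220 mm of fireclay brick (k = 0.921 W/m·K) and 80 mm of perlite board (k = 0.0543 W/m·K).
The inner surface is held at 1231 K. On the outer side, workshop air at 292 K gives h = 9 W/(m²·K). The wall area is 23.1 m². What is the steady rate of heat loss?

Model the wall as resistances in series:
R_fireclay brick = L/(kA) = 0.22/(0.921×23.1) = 0.01034 K/W
R_perlite board = L/(kA) = 0.08/(0.0543×23.1) = 0.06378 K/W
R_outer film = 1/(h_o·A) = 1/(9×23.1) = 0.00481 K/W
R_total = 0.07893 K/W
Q = ΔT / R_total = 939 / 0.07893

Q ≈ 11900 W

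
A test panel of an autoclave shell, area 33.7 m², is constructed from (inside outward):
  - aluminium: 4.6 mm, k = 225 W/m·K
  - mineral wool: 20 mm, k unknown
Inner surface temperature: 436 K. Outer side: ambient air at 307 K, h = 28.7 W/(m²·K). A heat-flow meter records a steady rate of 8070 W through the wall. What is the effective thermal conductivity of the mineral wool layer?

k ≈ 0.0397 W/(m·K)

Treating each layer as a thermal resistance in series:
R_aluminium = L/(kA) = 0.0046/(225×33.7) = 6.067×10^-7 K/W
R_outer film = 1/(h_o·A) = 1/(28.7×33.7) = 0.001034 K/W
Sum of known resistances R_other = 0.001035 K/W
Total R = ΔT/Q = 129/8070 = 0.01599 K/W
R_mineral wool = R_total − R_other = 0.01495 K/W
k = L/(R·A) = 0.02/(0.01495×33.7)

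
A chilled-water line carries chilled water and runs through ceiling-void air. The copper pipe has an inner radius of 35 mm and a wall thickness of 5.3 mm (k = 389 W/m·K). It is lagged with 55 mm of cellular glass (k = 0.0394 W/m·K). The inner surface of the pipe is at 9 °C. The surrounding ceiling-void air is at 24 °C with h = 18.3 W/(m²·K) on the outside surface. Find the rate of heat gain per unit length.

q′ ≈ 4.2 W/m

For a radial system each layer contributes R = ln(r_out/r_in)/(2πkL); films add R = 1/(hA).
R_copper pipe wall = ln(40.3/35)/(2π×389×1) = 5.769×10^-5 K/W
R_cellular glass = ln(95.3/40.3)/(2π×0.0394×1) = 3.477 K/W
R_outer film = 1/(h_o·2πr_oL) = 1/(18.3×2π×0.0953×1) = 0.09126 K/W
R_total = 3.568 K/W
Q = ΔT/R_total = 15/3.568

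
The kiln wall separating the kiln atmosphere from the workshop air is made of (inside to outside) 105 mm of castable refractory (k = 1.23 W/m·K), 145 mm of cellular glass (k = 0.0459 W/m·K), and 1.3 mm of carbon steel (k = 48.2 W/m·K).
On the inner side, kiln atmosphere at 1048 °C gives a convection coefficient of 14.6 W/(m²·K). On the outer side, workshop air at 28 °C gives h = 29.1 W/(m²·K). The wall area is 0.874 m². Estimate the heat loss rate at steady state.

Q ≈ 266 W

Series thermal resistances:
R_inner film = 1/(h_i·A) = 1/(14.6×0.874) = 0.07837 K/W
R_castable refractory = L/(kA) = 0.105/(1.23×0.874) = 0.09767 K/W
R_cellular glass = L/(kA) = 0.145/(0.0459×0.874) = 3.614 K/W
R_carbon steel = L/(kA) = 0.0013/(48.2×0.874) = 3.086×10^-5 K/W
R_outer film = 1/(h_o·A) = 1/(29.1×0.874) = 0.03932 K/W
R_total = 3.83 K/W
Q = ΔT / R_total = 1020 / 3.83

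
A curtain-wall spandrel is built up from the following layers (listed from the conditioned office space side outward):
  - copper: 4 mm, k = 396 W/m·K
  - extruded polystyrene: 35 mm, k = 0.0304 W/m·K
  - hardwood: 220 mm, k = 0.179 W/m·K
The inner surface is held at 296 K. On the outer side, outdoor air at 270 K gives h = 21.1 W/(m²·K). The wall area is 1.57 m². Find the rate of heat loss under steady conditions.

Series thermal resistances:
R_copper = L/(kA) = 0.004/(396×1.57) = 6.434×10^-6 K/W
R_extruded polystyrene = L/(kA) = 0.035/(0.0304×1.57) = 0.7333 K/W
R_hardwood = L/(kA) = 0.22/(0.179×1.57) = 0.7828 K/W
R_outer film = 1/(h_o·A) = 1/(21.1×1.57) = 0.03019 K/W
R_total = 1.546 K/W
Q = ΔT / R_total = 26 / 1.546

Q ≈ 16.8 W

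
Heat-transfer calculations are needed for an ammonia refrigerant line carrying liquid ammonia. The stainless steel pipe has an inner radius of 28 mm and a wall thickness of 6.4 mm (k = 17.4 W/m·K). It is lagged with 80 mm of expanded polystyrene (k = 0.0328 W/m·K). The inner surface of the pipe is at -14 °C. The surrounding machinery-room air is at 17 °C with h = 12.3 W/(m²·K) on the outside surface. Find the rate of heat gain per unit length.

Cylindrical conduction, so R = ln(r₂/r₁)/(2πkL) per layer, in series:
R_stainless steel pipe wall = ln(34.4/28)/(2π×17.4×1) = 0.001883 K/W
R_expanded polystyrene = ln(114.4/34.4)/(2π×0.0328×1) = 5.831 K/W
R_outer film = 1/(h_o·2πr_oL) = 1/(12.3×2π×0.1144×1) = 0.1131 K/W
R_total = 5.946 K/W
Q = ΔT/R_total = 31/5.946

q′ ≈ 5.21 W/m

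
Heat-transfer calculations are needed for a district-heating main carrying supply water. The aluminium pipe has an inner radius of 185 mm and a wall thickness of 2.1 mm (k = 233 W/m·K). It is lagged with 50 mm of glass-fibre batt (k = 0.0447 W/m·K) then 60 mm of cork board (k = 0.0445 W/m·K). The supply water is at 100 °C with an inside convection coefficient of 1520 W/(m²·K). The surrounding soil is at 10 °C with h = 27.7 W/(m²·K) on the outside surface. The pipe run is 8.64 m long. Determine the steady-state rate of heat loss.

Q ≈ 466 W

Per-layer cylindrical resistances, series-summed:
R_inner film = 1/(h_i·2πr₁L) = 1/(1520×2π×0.185×8.64) = 6.551×10^-5 K/W
R_aluminium pipe wall = ln(187.1/185)/(2π×233×8.64) = 8.924×10^-7 K/W
R_glass-fibre batt = ln(237.1/187.1)/(2π×0.0447×8.64) = 0.0976 K/W
R_cork board = ln(297.1/237.1)/(2π×0.0445×8.64) = 0.09338 K/W
R_outer film = 1/(h_o·2πr_oL) = 1/(27.7×2π×0.2971×8.64) = 0.002238 K/W
R_total = 0.1933 K/W
Q = ΔT/R_total = 90/0.1933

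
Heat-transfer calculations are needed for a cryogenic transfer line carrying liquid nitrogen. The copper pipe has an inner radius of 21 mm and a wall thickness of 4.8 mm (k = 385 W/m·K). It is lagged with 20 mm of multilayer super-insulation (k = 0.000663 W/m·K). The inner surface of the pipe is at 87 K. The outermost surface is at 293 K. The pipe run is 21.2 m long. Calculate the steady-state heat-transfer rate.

Q ≈ 31.7 W

Radial resistances (cylindrical: R_cond = ln(r_o/r_i)/(2πkL), R_conv = 1/(h·2πrL)):
R_copper pipe wall = ln(25.8/21)/(2π×385×21.2) = 4.014×10^-6 K/W
R_multilayer super-insulation = ln(45.8/25.8)/(2π×0.000663×21.2) = 6.499 K/W
R_total = 6.499 K/W
Q = ΔT/R_total = 206/6.499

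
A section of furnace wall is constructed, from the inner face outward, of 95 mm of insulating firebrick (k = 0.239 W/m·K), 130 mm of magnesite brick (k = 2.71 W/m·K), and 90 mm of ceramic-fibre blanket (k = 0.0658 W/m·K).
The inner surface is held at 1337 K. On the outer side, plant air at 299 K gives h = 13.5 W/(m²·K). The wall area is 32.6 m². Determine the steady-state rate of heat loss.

Series thermal resistances:
R_insulating firebrick = L/(kA) = 0.095/(0.239×32.6) = 0.01219 K/W
R_magnesite brick = L/(kA) = 0.13/(2.71×32.6) = 0.001471 K/W
R_ceramic-fibre blanket = L/(kA) = 0.09/(0.0658×32.6) = 0.04196 K/W
R_outer film = 1/(h_o·A) = 1/(13.5×32.6) = 0.002272 K/W
R_total = 0.05789 K/W
Q = ΔT / R_total = 1038 / 0.05789

Q ≈ 17900 W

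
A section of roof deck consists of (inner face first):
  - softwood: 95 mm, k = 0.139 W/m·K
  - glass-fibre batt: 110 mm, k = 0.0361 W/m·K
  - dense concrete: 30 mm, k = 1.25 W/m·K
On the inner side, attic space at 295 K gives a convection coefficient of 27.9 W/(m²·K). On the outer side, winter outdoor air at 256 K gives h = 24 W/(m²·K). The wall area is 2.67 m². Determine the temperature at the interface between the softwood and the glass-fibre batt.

Model the wall as resistances in series:
R_inner film = 1/(h_i·A) = 1/(27.9×2.67) = 0.01342 K/W
R_softwood = L/(kA) = 0.095/(0.139×2.67) = 0.256 K/W
R_glass-fibre batt = L/(kA) = 0.11/(0.0361×2.67) = 1.141 K/W
R_dense concrete = L/(kA) = 0.03/(1.25×2.67) = 0.008989 K/W
R_outer film = 1/(h_o·A) = 1/(24×2.67) = 0.01561 K/W
R_total = 1.435 K/W;  Q = ΔT/R_total = 39/1.435 = 27.17 W
T_interface = T_inner − Q·ΣR(inner→interface) = 295 − 27.2×0.2694

T ≈ 288 K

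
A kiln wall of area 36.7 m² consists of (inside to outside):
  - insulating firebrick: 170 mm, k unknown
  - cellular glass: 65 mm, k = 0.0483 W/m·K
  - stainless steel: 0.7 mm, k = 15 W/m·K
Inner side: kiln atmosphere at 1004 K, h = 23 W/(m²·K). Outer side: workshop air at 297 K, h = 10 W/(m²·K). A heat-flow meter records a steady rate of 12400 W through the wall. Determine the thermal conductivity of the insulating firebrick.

k ≈ 0.282 W/(m·K)

Using the resistance-network approach (series):
R_inner film = 1/(h_i·A) = 1/(23×36.7) = 0.001185 K/W
R_cellular glass = L/(kA) = 0.065/(0.0483×36.7) = 0.03667 K/W
R_stainless steel = L/(kA) = 0.0007/(15×36.7) = 1.272×10^-6 K/W
R_outer film = 1/(h_o·A) = 1/(10×36.7) = 0.002725 K/W
Sum of known resistances R_other = 0.04058 K/W
Total R = ΔT/Q = 707/12400 = 0.05702 K/W
R_insulating firebrick = R_total − R_other = 0.01644 K/W
k = L/(R·A) = 0.17/(0.01644×36.7)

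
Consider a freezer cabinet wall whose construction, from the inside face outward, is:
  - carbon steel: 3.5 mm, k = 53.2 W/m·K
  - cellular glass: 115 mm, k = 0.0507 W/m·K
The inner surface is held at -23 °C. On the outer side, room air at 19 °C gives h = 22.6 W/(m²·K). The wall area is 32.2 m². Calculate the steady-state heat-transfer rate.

Model the wall as resistances in series:
R_carbon steel = L/(kA) = 0.0035/(53.2×32.2) = 2.043×10^-6 K/W
R_cellular glass = L/(kA) = 0.115/(0.0507×32.2) = 0.07044 K/W
R_outer film = 1/(h_o·A) = 1/(22.6×32.2) = 0.001374 K/W
R_total = 0.07182 K/W
Q = ΔT / R_total = 42 / 0.07182

Q ≈ 585 W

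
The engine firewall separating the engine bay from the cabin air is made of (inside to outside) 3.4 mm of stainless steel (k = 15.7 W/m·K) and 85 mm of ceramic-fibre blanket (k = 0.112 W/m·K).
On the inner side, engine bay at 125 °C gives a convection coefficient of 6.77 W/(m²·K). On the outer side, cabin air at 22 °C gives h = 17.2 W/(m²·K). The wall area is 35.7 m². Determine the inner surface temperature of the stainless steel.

T ≈ 109 °C

Using the resistance-network approach (series):
R_inner film = 1/(h_i·A) = 1/(6.77×35.7) = 0.004138 K/W
R_stainless steel = L/(kA) = 0.0034/(15.7×35.7) = 6.066×10^-6 K/W
R_ceramic-fibre blanket = L/(kA) = 0.085/(0.112×35.7) = 0.02126 K/W
R_outer film = 1/(h_o·A) = 1/(17.2×35.7) = 0.001629 K/W
R_total = 0.02703 K/W;  Q = ΔT/R_total = 103/0.02703 = 3810 W
T_interface = T_inner − Q·ΣR(inner→interface) = 125 − 3810×0.004138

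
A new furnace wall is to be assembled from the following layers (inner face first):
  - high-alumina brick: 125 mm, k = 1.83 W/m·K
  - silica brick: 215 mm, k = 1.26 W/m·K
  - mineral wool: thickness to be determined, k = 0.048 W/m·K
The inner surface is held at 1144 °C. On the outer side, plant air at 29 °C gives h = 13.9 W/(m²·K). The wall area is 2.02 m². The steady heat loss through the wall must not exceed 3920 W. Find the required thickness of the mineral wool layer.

L ≈ 12.7 mm

Treating each layer as a thermal resistance in series:
R_high-alumina brick = L/(kA) = 0.125/(1.83×2.02) = 0.03381 K/W
R_silica brick = L/(kA) = 0.215/(1.26×2.02) = 0.08447 K/W
R_outer film = 1/(h_o·A) = 1/(13.9×2.02) = 0.03562 K/W
Sum of the known resistances R_other = 0.1539 K/W
Required total resistance R_tot = ΔT/Q_allow = 1115/3920 = 0.2844 K/W
R_mineral wool = R_tot − R_other = 0.1305 K/W
L = R·k·A = 0.1305×0.048×2.02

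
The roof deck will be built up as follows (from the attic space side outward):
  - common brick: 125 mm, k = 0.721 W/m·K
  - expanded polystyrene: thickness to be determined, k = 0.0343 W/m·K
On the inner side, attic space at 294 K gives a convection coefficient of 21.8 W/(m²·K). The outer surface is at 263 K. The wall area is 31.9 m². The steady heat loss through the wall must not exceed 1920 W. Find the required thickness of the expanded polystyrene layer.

Thermal resistances in series:
R_inner film = 1/(h_i·A) = 1/(21.8×31.9) = 0.001438 K/W
R_common brick = L/(kA) = 0.125/(0.721×31.9) = 0.005435 K/W
Sum of the known resistances R_other = 0.006873 K/W
Required total resistance R_tot = ΔT/Q_allow = 31/1920 = 0.01615 K/W
R_expanded polystyrene = R_tot − R_other = 0.009273 K/W
L = R·k·A = 0.009273×0.0343×31.9

L ≈ 10.1 mm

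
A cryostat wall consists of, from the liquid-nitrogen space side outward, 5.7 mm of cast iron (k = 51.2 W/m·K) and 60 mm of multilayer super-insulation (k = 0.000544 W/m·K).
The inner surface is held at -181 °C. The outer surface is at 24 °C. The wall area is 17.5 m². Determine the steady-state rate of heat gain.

Q ≈ 32.5 W

Thermal resistances in series:
R_cast iron = L/(kA) = 0.0057/(51.2×17.5) = 6.362×10^-6 K/W
R_multilayer super-insulation = L/(kA) = 0.06/(0.000544×17.5) = 6.303 K/W
R_total = 6.303 K/W
Q = ΔT / R_total = 205 / 6.303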